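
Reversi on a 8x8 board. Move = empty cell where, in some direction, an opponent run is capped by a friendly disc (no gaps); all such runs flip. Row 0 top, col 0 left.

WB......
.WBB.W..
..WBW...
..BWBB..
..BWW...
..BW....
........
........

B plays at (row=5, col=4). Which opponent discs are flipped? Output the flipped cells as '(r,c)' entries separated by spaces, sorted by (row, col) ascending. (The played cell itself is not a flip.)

Dir NW: opp run (4,3) capped by B -> flip
Dir N: opp run (4,4) capped by B -> flip
Dir NE: first cell '.' (not opp) -> no flip
Dir W: opp run (5,3) capped by B -> flip
Dir E: first cell '.' (not opp) -> no flip
Dir SW: first cell '.' (not opp) -> no flip
Dir S: first cell '.' (not opp) -> no flip
Dir SE: first cell '.' (not opp) -> no flip

Answer: (4,3) (4,4) (5,3)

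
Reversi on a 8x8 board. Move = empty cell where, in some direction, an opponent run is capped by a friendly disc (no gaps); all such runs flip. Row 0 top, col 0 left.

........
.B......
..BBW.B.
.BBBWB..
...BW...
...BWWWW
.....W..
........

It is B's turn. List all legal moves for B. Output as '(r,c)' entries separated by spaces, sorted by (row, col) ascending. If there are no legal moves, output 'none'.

(1,3): flips 1 -> legal
(1,4): no bracket -> illegal
(1,5): flips 1 -> legal
(2,5): flips 2 -> legal
(4,5): flips 2 -> legal
(4,6): no bracket -> illegal
(4,7): no bracket -> illegal
(6,3): no bracket -> illegal
(6,4): no bracket -> illegal
(6,6): flips 2 -> legal
(6,7): no bracket -> illegal
(7,4): no bracket -> illegal
(7,5): no bracket -> illegal
(7,6): flips 2 -> legal

Answer: (1,3) (1,5) (2,5) (4,5) (6,6) (7,6)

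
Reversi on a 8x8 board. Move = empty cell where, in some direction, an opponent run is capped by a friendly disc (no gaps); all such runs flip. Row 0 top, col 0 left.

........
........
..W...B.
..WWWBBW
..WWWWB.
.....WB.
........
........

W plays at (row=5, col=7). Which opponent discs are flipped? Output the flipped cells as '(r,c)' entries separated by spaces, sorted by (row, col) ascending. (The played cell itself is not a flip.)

Dir NW: opp run (4,6) (3,5), next='.' -> no flip
Dir N: first cell '.' (not opp) -> no flip
Dir NE: edge -> no flip
Dir W: opp run (5,6) capped by W -> flip
Dir E: edge -> no flip
Dir SW: first cell '.' (not opp) -> no flip
Dir S: first cell '.' (not opp) -> no flip
Dir SE: edge -> no flip

Answer: (5,6)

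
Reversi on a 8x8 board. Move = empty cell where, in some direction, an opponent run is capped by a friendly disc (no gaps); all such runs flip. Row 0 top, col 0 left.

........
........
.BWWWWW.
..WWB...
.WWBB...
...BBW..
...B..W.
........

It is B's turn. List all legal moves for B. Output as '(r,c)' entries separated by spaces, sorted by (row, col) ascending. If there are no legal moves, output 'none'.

(1,1): flips 2 -> legal
(1,2): flips 1 -> legal
(1,3): flips 2 -> legal
(1,4): flips 1 -> legal
(1,5): no bracket -> illegal
(1,6): flips 1 -> legal
(1,7): no bracket -> illegal
(2,7): flips 5 -> legal
(3,0): no bracket -> illegal
(3,1): flips 3 -> legal
(3,5): no bracket -> illegal
(3,6): no bracket -> illegal
(3,7): no bracket -> illegal
(4,0): flips 2 -> legal
(4,5): no bracket -> illegal
(4,6): no bracket -> illegal
(5,0): no bracket -> illegal
(5,1): no bracket -> illegal
(5,2): no bracket -> illegal
(5,6): flips 1 -> legal
(5,7): no bracket -> illegal
(6,4): no bracket -> illegal
(6,5): no bracket -> illegal
(6,7): no bracket -> illegal
(7,5): no bracket -> illegal
(7,6): no bracket -> illegal
(7,7): flips 2 -> legal

Answer: (1,1) (1,2) (1,3) (1,4) (1,6) (2,7) (3,1) (4,0) (5,6) (7,7)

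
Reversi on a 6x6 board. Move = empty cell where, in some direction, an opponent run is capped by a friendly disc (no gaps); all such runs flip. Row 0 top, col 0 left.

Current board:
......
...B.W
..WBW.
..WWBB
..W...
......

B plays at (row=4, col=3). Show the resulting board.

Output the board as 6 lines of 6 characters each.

Answer: ......
...B.W
..WBW.
..WBBB
..WB..
......

Derivation:
Place B at (4,3); scan 8 dirs for brackets.
Dir NW: opp run (3,2), next='.' -> no flip
Dir N: opp run (3,3) capped by B -> flip
Dir NE: first cell 'B' (not opp) -> no flip
Dir W: opp run (4,2), next='.' -> no flip
Dir E: first cell '.' (not opp) -> no flip
Dir SW: first cell '.' (not opp) -> no flip
Dir S: first cell '.' (not opp) -> no flip
Dir SE: first cell '.' (not opp) -> no flip
All flips: (3,3)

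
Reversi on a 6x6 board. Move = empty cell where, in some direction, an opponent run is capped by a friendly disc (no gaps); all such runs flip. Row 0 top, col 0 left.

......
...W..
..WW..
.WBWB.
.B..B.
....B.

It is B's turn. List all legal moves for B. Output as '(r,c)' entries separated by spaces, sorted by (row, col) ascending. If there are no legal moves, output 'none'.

Answer: (1,1) (1,2) (1,4) (2,1) (3,0)

Derivation:
(0,2): no bracket -> illegal
(0,3): no bracket -> illegal
(0,4): no bracket -> illegal
(1,1): flips 2 -> legal
(1,2): flips 2 -> legal
(1,4): flips 1 -> legal
(2,0): no bracket -> illegal
(2,1): flips 1 -> legal
(2,4): no bracket -> illegal
(3,0): flips 1 -> legal
(4,0): no bracket -> illegal
(4,2): no bracket -> illegal
(4,3): no bracket -> illegal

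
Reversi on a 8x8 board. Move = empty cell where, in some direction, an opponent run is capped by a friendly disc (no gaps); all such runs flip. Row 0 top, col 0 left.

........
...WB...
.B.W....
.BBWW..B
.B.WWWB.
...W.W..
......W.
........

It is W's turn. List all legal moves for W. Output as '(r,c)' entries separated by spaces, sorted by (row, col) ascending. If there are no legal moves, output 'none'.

Answer: (0,5) (1,0) (1,5) (3,0) (4,7) (5,0)

Derivation:
(0,3): no bracket -> illegal
(0,4): no bracket -> illegal
(0,5): flips 1 -> legal
(1,0): flips 2 -> legal
(1,1): no bracket -> illegal
(1,2): no bracket -> illegal
(1,5): flips 1 -> legal
(2,0): no bracket -> illegal
(2,2): no bracket -> illegal
(2,4): no bracket -> illegal
(2,5): no bracket -> illegal
(2,6): no bracket -> illegal
(2,7): no bracket -> illegal
(3,0): flips 2 -> legal
(3,5): no bracket -> illegal
(3,6): no bracket -> illegal
(4,0): no bracket -> illegal
(4,2): no bracket -> illegal
(4,7): flips 1 -> legal
(5,0): flips 2 -> legal
(5,1): no bracket -> illegal
(5,2): no bracket -> illegal
(5,6): no bracket -> illegal
(5,7): no bracket -> illegal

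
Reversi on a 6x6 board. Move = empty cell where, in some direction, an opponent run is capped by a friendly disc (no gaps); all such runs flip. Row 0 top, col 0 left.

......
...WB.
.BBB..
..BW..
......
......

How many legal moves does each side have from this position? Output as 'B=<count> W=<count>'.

-- B to move --
(0,2): no bracket -> illegal
(0,3): flips 1 -> legal
(0,4): flips 1 -> legal
(1,2): flips 1 -> legal
(2,4): no bracket -> illegal
(3,4): flips 1 -> legal
(4,2): no bracket -> illegal
(4,3): flips 1 -> legal
(4,4): flips 1 -> legal
B mobility = 6
-- W to move --
(0,3): no bracket -> illegal
(0,4): no bracket -> illegal
(0,5): no bracket -> illegal
(1,0): no bracket -> illegal
(1,1): flips 1 -> legal
(1,2): no bracket -> illegal
(1,5): flips 1 -> legal
(2,0): no bracket -> illegal
(2,4): no bracket -> illegal
(2,5): no bracket -> illegal
(3,0): no bracket -> illegal
(3,1): flips 2 -> legal
(3,4): no bracket -> illegal
(4,1): no bracket -> illegal
(4,2): no bracket -> illegal
(4,3): no bracket -> illegal
W mobility = 3

Answer: B=6 W=3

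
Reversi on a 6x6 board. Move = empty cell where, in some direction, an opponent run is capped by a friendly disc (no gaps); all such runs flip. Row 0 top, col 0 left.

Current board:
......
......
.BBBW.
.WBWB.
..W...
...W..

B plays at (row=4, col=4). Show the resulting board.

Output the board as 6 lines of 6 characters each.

Place B at (4,4); scan 8 dirs for brackets.
Dir NW: opp run (3,3) capped by B -> flip
Dir N: first cell 'B' (not opp) -> no flip
Dir NE: first cell '.' (not opp) -> no flip
Dir W: first cell '.' (not opp) -> no flip
Dir E: first cell '.' (not opp) -> no flip
Dir SW: opp run (5,3), next=edge -> no flip
Dir S: first cell '.' (not opp) -> no flip
Dir SE: first cell '.' (not opp) -> no flip
All flips: (3,3)

Answer: ......
......
.BBBW.
.WBBB.
..W.B.
...W..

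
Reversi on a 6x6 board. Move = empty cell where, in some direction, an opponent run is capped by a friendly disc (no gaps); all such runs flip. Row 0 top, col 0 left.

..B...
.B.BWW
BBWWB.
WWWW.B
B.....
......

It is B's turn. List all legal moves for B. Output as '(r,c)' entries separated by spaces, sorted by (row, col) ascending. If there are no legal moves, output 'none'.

(0,3): no bracket -> illegal
(0,4): flips 1 -> legal
(0,5): no bracket -> illegal
(1,2): no bracket -> illegal
(2,5): no bracket -> illegal
(3,4): no bracket -> illegal
(4,1): flips 1 -> legal
(4,2): flips 2 -> legal
(4,3): flips 3 -> legal
(4,4): flips 2 -> legal

Answer: (0,4) (4,1) (4,2) (4,3) (4,4)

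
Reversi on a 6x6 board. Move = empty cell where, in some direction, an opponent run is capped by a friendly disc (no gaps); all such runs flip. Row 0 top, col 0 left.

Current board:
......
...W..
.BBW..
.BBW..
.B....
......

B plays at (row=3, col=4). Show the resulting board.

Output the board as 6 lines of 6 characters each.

Answer: ......
...W..
.BBW..
.BBBB.
.B....
......

Derivation:
Place B at (3,4); scan 8 dirs for brackets.
Dir NW: opp run (2,3), next='.' -> no flip
Dir N: first cell '.' (not opp) -> no flip
Dir NE: first cell '.' (not opp) -> no flip
Dir W: opp run (3,3) capped by B -> flip
Dir E: first cell '.' (not opp) -> no flip
Dir SW: first cell '.' (not opp) -> no flip
Dir S: first cell '.' (not opp) -> no flip
Dir SE: first cell '.' (not opp) -> no flip
All flips: (3,3)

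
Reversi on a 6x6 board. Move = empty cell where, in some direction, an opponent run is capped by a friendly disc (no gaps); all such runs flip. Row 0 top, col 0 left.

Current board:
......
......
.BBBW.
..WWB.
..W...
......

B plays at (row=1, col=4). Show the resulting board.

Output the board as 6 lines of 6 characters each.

Answer: ......
....B.
.BBBB.
..WWB.
..W...
......

Derivation:
Place B at (1,4); scan 8 dirs for brackets.
Dir NW: first cell '.' (not opp) -> no flip
Dir N: first cell '.' (not opp) -> no flip
Dir NE: first cell '.' (not opp) -> no flip
Dir W: first cell '.' (not opp) -> no flip
Dir E: first cell '.' (not opp) -> no flip
Dir SW: first cell 'B' (not opp) -> no flip
Dir S: opp run (2,4) capped by B -> flip
Dir SE: first cell '.' (not opp) -> no flip
All flips: (2,4)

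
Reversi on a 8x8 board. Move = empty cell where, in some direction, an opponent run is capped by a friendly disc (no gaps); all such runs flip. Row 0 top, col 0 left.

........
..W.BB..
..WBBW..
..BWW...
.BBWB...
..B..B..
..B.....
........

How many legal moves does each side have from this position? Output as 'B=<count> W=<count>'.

-- B to move --
(0,1): flips 1 -> legal
(0,2): flips 2 -> legal
(0,3): no bracket -> illegal
(1,1): flips 2 -> legal
(1,3): no bracket -> illegal
(1,6): flips 3 -> legal
(2,1): flips 1 -> legal
(2,6): flips 1 -> legal
(3,1): no bracket -> illegal
(3,5): flips 3 -> legal
(3,6): flips 1 -> legal
(4,5): flips 1 -> legal
(5,3): flips 2 -> legal
(5,4): flips 1 -> legal
B mobility = 11
-- W to move --
(0,3): flips 1 -> legal
(0,4): flips 2 -> legal
(0,5): flips 1 -> legal
(0,6): flips 2 -> legal
(1,3): flips 1 -> legal
(1,6): no bracket -> illegal
(2,1): flips 1 -> legal
(2,6): no bracket -> illegal
(3,0): no bracket -> illegal
(3,1): flips 1 -> legal
(3,5): no bracket -> illegal
(4,0): flips 2 -> legal
(4,5): flips 1 -> legal
(4,6): no bracket -> illegal
(5,0): no bracket -> illegal
(5,1): flips 1 -> legal
(5,3): no bracket -> illegal
(5,4): flips 1 -> legal
(5,6): no bracket -> illegal
(6,1): flips 1 -> legal
(6,3): no bracket -> illegal
(6,4): no bracket -> illegal
(6,5): no bracket -> illegal
(6,6): flips 2 -> legal
(7,1): no bracket -> illegal
(7,2): flips 4 -> legal
(7,3): no bracket -> illegal
W mobility = 14

Answer: B=11 W=14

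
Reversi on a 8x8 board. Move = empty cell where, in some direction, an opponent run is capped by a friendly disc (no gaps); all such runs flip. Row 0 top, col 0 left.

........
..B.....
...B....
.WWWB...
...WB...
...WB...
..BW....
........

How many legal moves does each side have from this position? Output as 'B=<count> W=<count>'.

-- B to move --
(2,0): no bracket -> illegal
(2,1): flips 2 -> legal
(2,2): flips 1 -> legal
(2,4): no bracket -> illegal
(3,0): flips 3 -> legal
(4,0): no bracket -> illegal
(4,1): flips 1 -> legal
(4,2): flips 1 -> legal
(5,2): flips 2 -> legal
(6,4): flips 1 -> legal
(7,2): flips 1 -> legal
(7,3): flips 4 -> legal
(7,4): no bracket -> illegal
B mobility = 9
-- W to move --
(0,1): no bracket -> illegal
(0,2): no bracket -> illegal
(0,3): no bracket -> illegal
(1,1): no bracket -> illegal
(1,3): flips 1 -> legal
(1,4): flips 1 -> legal
(2,1): no bracket -> illegal
(2,2): no bracket -> illegal
(2,4): no bracket -> illegal
(2,5): flips 1 -> legal
(3,5): flips 2 -> legal
(4,5): flips 2 -> legal
(5,1): no bracket -> illegal
(5,2): no bracket -> illegal
(5,5): flips 2 -> legal
(6,1): flips 1 -> legal
(6,4): no bracket -> illegal
(6,5): flips 1 -> legal
(7,1): flips 1 -> legal
(7,2): no bracket -> illegal
(7,3): no bracket -> illegal
W mobility = 9

Answer: B=9 W=9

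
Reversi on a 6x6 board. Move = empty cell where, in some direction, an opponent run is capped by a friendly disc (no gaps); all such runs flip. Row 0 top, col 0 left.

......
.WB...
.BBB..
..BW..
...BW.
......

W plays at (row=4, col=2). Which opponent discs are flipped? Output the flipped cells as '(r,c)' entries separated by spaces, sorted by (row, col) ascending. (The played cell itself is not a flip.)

Answer: (4,3)

Derivation:
Dir NW: first cell '.' (not opp) -> no flip
Dir N: opp run (3,2) (2,2) (1,2), next='.' -> no flip
Dir NE: first cell 'W' (not opp) -> no flip
Dir W: first cell '.' (not opp) -> no flip
Dir E: opp run (4,3) capped by W -> flip
Dir SW: first cell '.' (not opp) -> no flip
Dir S: first cell '.' (not opp) -> no flip
Dir SE: first cell '.' (not opp) -> no flip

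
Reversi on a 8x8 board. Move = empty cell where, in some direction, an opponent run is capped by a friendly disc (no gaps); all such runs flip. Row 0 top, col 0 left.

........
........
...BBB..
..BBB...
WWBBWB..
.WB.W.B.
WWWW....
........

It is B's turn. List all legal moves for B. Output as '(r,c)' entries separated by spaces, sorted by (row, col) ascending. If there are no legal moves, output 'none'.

Answer: (3,0) (5,0) (5,5) (6,4) (6,5) (7,0) (7,2) (7,4)

Derivation:
(3,0): flips 1 -> legal
(3,1): no bracket -> illegal
(3,5): no bracket -> illegal
(5,0): flips 2 -> legal
(5,3): no bracket -> illegal
(5,5): flips 1 -> legal
(6,4): flips 2 -> legal
(6,5): flips 1 -> legal
(7,0): flips 1 -> legal
(7,1): no bracket -> illegal
(7,2): flips 3 -> legal
(7,3): no bracket -> illegal
(7,4): flips 1 -> legal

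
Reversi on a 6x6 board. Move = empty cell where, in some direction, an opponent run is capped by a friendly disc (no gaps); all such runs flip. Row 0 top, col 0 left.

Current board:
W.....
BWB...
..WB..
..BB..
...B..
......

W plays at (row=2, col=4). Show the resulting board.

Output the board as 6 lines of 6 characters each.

Answer: W.....
BWB...
..WWW.
..BB..
...B..
......

Derivation:
Place W at (2,4); scan 8 dirs for brackets.
Dir NW: first cell '.' (not opp) -> no flip
Dir N: first cell '.' (not opp) -> no flip
Dir NE: first cell '.' (not opp) -> no flip
Dir W: opp run (2,3) capped by W -> flip
Dir E: first cell '.' (not opp) -> no flip
Dir SW: opp run (3,3), next='.' -> no flip
Dir S: first cell '.' (not opp) -> no flip
Dir SE: first cell '.' (not opp) -> no flip
All flips: (2,3)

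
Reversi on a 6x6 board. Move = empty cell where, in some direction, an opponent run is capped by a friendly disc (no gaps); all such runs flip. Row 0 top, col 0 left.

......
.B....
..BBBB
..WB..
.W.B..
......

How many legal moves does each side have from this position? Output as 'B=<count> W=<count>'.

-- B to move --
(2,1): flips 1 -> legal
(3,0): no bracket -> illegal
(3,1): flips 1 -> legal
(4,0): no bracket -> illegal
(4,2): flips 1 -> legal
(5,0): flips 2 -> legal
(5,1): no bracket -> illegal
(5,2): no bracket -> illegal
B mobility = 4
-- W to move --
(0,0): no bracket -> illegal
(0,1): no bracket -> illegal
(0,2): no bracket -> illegal
(1,0): no bracket -> illegal
(1,2): flips 1 -> legal
(1,3): no bracket -> illegal
(1,4): flips 1 -> legal
(1,5): no bracket -> illegal
(2,0): no bracket -> illegal
(2,1): no bracket -> illegal
(3,1): no bracket -> illegal
(3,4): flips 1 -> legal
(3,5): no bracket -> illegal
(4,2): no bracket -> illegal
(4,4): no bracket -> illegal
(5,2): no bracket -> illegal
(5,3): no bracket -> illegal
(5,4): flips 1 -> legal
W mobility = 4

Answer: B=4 W=4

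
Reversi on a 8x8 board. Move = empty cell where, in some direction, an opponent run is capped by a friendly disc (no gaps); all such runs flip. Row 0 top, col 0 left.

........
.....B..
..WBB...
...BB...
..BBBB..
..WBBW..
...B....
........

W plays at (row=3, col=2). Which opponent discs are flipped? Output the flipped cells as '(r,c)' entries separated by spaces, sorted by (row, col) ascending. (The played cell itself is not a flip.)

Answer: (4,2)

Derivation:
Dir NW: first cell '.' (not opp) -> no flip
Dir N: first cell 'W' (not opp) -> no flip
Dir NE: opp run (2,3), next='.' -> no flip
Dir W: first cell '.' (not opp) -> no flip
Dir E: opp run (3,3) (3,4), next='.' -> no flip
Dir SW: first cell '.' (not opp) -> no flip
Dir S: opp run (4,2) capped by W -> flip
Dir SE: opp run (4,3) (5,4), next='.' -> no flip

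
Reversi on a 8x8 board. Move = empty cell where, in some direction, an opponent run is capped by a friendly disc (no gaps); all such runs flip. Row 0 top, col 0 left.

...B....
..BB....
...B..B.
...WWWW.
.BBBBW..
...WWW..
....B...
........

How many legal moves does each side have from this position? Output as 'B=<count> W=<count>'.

-- B to move --
(2,2): flips 1 -> legal
(2,4): flips 2 -> legal
(2,5): flips 1 -> legal
(2,7): no bracket -> illegal
(3,2): no bracket -> illegal
(3,7): no bracket -> illegal
(4,6): flips 3 -> legal
(4,7): no bracket -> illegal
(5,2): no bracket -> illegal
(5,6): flips 2 -> legal
(6,2): flips 1 -> legal
(6,3): flips 1 -> legal
(6,5): flips 1 -> legal
(6,6): flips 1 -> legal
B mobility = 9
-- W to move --
(0,1): flips 2 -> legal
(0,2): no bracket -> illegal
(0,4): no bracket -> illegal
(1,1): no bracket -> illegal
(1,4): no bracket -> illegal
(1,5): no bracket -> illegal
(1,6): flips 1 -> legal
(1,7): flips 1 -> legal
(2,1): no bracket -> illegal
(2,2): no bracket -> illegal
(2,4): no bracket -> illegal
(2,5): no bracket -> illegal
(2,7): no bracket -> illegal
(3,0): no bracket -> illegal
(3,1): flips 1 -> legal
(3,2): flips 1 -> legal
(3,7): no bracket -> illegal
(4,0): flips 4 -> legal
(5,0): no bracket -> illegal
(5,1): flips 1 -> legal
(5,2): flips 1 -> legal
(6,3): no bracket -> illegal
(6,5): no bracket -> illegal
(7,3): flips 1 -> legal
(7,4): flips 1 -> legal
(7,5): flips 1 -> legal
W mobility = 11

Answer: B=9 W=11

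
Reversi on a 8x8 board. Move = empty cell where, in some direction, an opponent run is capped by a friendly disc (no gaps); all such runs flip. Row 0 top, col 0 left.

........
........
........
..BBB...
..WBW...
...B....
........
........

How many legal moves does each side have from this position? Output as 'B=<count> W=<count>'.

-- B to move --
(3,1): flips 1 -> legal
(3,5): flips 1 -> legal
(4,1): flips 1 -> legal
(4,5): flips 1 -> legal
(5,1): flips 1 -> legal
(5,2): flips 1 -> legal
(5,4): flips 1 -> legal
(5,5): flips 1 -> legal
B mobility = 8
-- W to move --
(2,1): no bracket -> illegal
(2,2): flips 2 -> legal
(2,3): no bracket -> illegal
(2,4): flips 2 -> legal
(2,5): no bracket -> illegal
(3,1): no bracket -> illegal
(3,5): no bracket -> illegal
(4,1): no bracket -> illegal
(4,5): no bracket -> illegal
(5,2): no bracket -> illegal
(5,4): no bracket -> illegal
(6,2): flips 1 -> legal
(6,3): no bracket -> illegal
(6,4): flips 1 -> legal
W mobility = 4

Answer: B=8 W=4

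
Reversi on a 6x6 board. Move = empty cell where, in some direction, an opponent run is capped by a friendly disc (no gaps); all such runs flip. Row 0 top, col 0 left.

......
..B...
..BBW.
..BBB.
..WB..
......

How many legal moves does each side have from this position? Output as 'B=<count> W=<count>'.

Answer: B=6 W=3

Derivation:
-- B to move --
(1,3): no bracket -> illegal
(1,4): flips 1 -> legal
(1,5): flips 1 -> legal
(2,5): flips 1 -> legal
(3,1): no bracket -> illegal
(3,5): no bracket -> illegal
(4,1): flips 1 -> legal
(5,1): flips 1 -> legal
(5,2): flips 1 -> legal
(5,3): no bracket -> illegal
B mobility = 6
-- W to move --
(0,1): no bracket -> illegal
(0,2): flips 3 -> legal
(0,3): no bracket -> illegal
(1,1): no bracket -> illegal
(1,3): no bracket -> illegal
(1,4): no bracket -> illegal
(2,1): flips 2 -> legal
(2,5): no bracket -> illegal
(3,1): no bracket -> illegal
(3,5): no bracket -> illegal
(4,1): no bracket -> illegal
(4,4): flips 2 -> legal
(4,5): no bracket -> illegal
(5,2): no bracket -> illegal
(5,3): no bracket -> illegal
(5,4): no bracket -> illegal
W mobility = 3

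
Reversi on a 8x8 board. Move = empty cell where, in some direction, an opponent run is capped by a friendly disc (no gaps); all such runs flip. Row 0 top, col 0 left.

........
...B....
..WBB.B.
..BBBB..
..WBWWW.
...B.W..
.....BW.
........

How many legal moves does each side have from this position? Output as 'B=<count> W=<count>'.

Answer: B=13 W=10

Derivation:
-- B to move --
(1,1): flips 1 -> legal
(1,2): flips 1 -> legal
(2,1): flips 1 -> legal
(3,1): flips 2 -> legal
(3,6): no bracket -> illegal
(3,7): no bracket -> illegal
(4,1): flips 1 -> legal
(4,7): flips 3 -> legal
(5,1): flips 1 -> legal
(5,2): flips 1 -> legal
(5,4): flips 1 -> legal
(5,6): flips 1 -> legal
(5,7): flips 1 -> legal
(6,4): no bracket -> illegal
(6,7): flips 1 -> legal
(7,5): no bracket -> illegal
(7,6): no bracket -> illegal
(7,7): flips 3 -> legal
B mobility = 13
-- W to move --
(0,2): flips 3 -> legal
(0,3): no bracket -> illegal
(0,4): flips 1 -> legal
(1,2): flips 2 -> legal
(1,4): flips 2 -> legal
(1,5): flips 2 -> legal
(1,6): no bracket -> illegal
(1,7): flips 2 -> legal
(2,1): no bracket -> illegal
(2,5): flips 3 -> legal
(2,7): no bracket -> illegal
(3,1): no bracket -> illegal
(3,6): no bracket -> illegal
(3,7): no bracket -> illegal
(4,1): no bracket -> illegal
(5,2): no bracket -> illegal
(5,4): no bracket -> illegal
(5,6): no bracket -> illegal
(6,2): flips 1 -> legal
(6,3): no bracket -> illegal
(6,4): flips 2 -> legal
(7,4): no bracket -> illegal
(7,5): flips 1 -> legal
(7,6): no bracket -> illegal
W mobility = 10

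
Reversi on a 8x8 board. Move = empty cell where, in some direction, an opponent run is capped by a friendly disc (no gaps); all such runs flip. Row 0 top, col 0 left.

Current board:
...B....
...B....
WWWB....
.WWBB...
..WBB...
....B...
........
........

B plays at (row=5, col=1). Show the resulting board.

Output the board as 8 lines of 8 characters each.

Answer: ...B....
...B....
WWWB....
.WWBB...
..BBB...
.B..B...
........
........

Derivation:
Place B at (5,1); scan 8 dirs for brackets.
Dir NW: first cell '.' (not opp) -> no flip
Dir N: first cell '.' (not opp) -> no flip
Dir NE: opp run (4,2) capped by B -> flip
Dir W: first cell '.' (not opp) -> no flip
Dir E: first cell '.' (not opp) -> no flip
Dir SW: first cell '.' (not opp) -> no flip
Dir S: first cell '.' (not opp) -> no flip
Dir SE: first cell '.' (not opp) -> no flip
All flips: (4,2)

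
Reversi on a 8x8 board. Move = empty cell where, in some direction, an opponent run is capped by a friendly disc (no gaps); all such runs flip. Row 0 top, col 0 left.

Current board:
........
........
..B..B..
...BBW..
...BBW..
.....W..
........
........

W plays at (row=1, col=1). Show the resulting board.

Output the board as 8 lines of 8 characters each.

Answer: ........
.W......
..W..B..
...WBW..
...BWW..
.....W..
........
........

Derivation:
Place W at (1,1); scan 8 dirs for brackets.
Dir NW: first cell '.' (not opp) -> no flip
Dir N: first cell '.' (not opp) -> no flip
Dir NE: first cell '.' (not opp) -> no flip
Dir W: first cell '.' (not opp) -> no flip
Dir E: first cell '.' (not opp) -> no flip
Dir SW: first cell '.' (not opp) -> no flip
Dir S: first cell '.' (not opp) -> no flip
Dir SE: opp run (2,2) (3,3) (4,4) capped by W -> flip
All flips: (2,2) (3,3) (4,4)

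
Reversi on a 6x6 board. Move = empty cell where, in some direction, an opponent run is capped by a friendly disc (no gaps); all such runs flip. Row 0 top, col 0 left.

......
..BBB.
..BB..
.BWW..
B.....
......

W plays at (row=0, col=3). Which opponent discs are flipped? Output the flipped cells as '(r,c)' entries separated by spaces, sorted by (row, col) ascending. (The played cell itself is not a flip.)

Answer: (1,3) (2,3)

Derivation:
Dir NW: edge -> no flip
Dir N: edge -> no flip
Dir NE: edge -> no flip
Dir W: first cell '.' (not opp) -> no flip
Dir E: first cell '.' (not opp) -> no flip
Dir SW: opp run (1,2), next='.' -> no flip
Dir S: opp run (1,3) (2,3) capped by W -> flip
Dir SE: opp run (1,4), next='.' -> no flip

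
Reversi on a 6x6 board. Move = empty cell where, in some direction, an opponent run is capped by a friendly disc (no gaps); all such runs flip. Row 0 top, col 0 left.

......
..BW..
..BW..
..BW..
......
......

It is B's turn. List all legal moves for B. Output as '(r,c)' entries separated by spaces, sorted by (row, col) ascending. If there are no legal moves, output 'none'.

(0,2): no bracket -> illegal
(0,3): no bracket -> illegal
(0,4): flips 1 -> legal
(1,4): flips 2 -> legal
(2,4): flips 1 -> legal
(3,4): flips 2 -> legal
(4,2): no bracket -> illegal
(4,3): no bracket -> illegal
(4,4): flips 1 -> legal

Answer: (0,4) (1,4) (2,4) (3,4) (4,4)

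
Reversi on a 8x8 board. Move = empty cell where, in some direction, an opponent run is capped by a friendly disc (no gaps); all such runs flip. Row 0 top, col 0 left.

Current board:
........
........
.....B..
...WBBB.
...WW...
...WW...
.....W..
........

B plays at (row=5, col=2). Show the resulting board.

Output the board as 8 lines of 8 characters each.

Answer: ........
........
.....B..
...WBBB.
...BW...
..BWW...
.....W..
........

Derivation:
Place B at (5,2); scan 8 dirs for brackets.
Dir NW: first cell '.' (not opp) -> no flip
Dir N: first cell '.' (not opp) -> no flip
Dir NE: opp run (4,3) capped by B -> flip
Dir W: first cell '.' (not opp) -> no flip
Dir E: opp run (5,3) (5,4), next='.' -> no flip
Dir SW: first cell '.' (not opp) -> no flip
Dir S: first cell '.' (not opp) -> no flip
Dir SE: first cell '.' (not opp) -> no flip
All flips: (4,3)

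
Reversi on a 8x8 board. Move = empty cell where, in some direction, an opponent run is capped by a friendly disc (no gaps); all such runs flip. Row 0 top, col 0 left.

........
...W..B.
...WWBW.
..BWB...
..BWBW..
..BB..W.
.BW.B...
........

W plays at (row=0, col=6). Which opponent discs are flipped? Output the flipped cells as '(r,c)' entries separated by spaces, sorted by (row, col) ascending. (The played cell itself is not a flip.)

Answer: (1,6)

Derivation:
Dir NW: edge -> no flip
Dir N: edge -> no flip
Dir NE: edge -> no flip
Dir W: first cell '.' (not opp) -> no flip
Dir E: first cell '.' (not opp) -> no flip
Dir SW: first cell '.' (not opp) -> no flip
Dir S: opp run (1,6) capped by W -> flip
Dir SE: first cell '.' (not opp) -> no flip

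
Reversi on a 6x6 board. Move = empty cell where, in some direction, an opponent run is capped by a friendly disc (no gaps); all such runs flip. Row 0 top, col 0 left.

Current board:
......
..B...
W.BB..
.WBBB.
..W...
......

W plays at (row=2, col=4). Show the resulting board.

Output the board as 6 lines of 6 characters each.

Answer: ......
..B...
W.BBW.
.WBWB.
..W...
......

Derivation:
Place W at (2,4); scan 8 dirs for brackets.
Dir NW: first cell '.' (not opp) -> no flip
Dir N: first cell '.' (not opp) -> no flip
Dir NE: first cell '.' (not opp) -> no flip
Dir W: opp run (2,3) (2,2), next='.' -> no flip
Dir E: first cell '.' (not opp) -> no flip
Dir SW: opp run (3,3) capped by W -> flip
Dir S: opp run (3,4), next='.' -> no flip
Dir SE: first cell '.' (not opp) -> no flip
All flips: (3,3)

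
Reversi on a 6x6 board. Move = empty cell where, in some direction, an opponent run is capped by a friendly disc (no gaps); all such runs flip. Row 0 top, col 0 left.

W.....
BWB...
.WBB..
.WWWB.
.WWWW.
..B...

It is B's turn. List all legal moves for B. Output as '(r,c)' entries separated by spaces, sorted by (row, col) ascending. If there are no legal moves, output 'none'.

(0,1): no bracket -> illegal
(0,2): no bracket -> illegal
(2,0): flips 1 -> legal
(2,4): no bracket -> illegal
(3,0): flips 5 -> legal
(3,5): no bracket -> illegal
(4,0): flips 1 -> legal
(4,5): no bracket -> illegal
(5,0): flips 2 -> legal
(5,1): no bracket -> illegal
(5,3): flips 2 -> legal
(5,4): flips 4 -> legal
(5,5): flips 2 -> legal

Answer: (2,0) (3,0) (4,0) (5,0) (5,3) (5,4) (5,5)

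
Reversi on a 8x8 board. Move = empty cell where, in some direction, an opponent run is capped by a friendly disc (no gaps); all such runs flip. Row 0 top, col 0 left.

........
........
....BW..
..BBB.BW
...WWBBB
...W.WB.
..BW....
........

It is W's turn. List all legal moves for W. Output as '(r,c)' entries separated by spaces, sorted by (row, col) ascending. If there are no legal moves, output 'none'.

(1,3): no bracket -> illegal
(1,4): flips 2 -> legal
(1,5): no bracket -> illegal
(2,1): flips 1 -> legal
(2,2): flips 1 -> legal
(2,3): flips 2 -> legal
(2,6): no bracket -> illegal
(2,7): no bracket -> illegal
(3,1): no bracket -> illegal
(3,5): flips 2 -> legal
(4,1): no bracket -> illegal
(4,2): no bracket -> illegal
(5,1): no bracket -> illegal
(5,2): no bracket -> illegal
(5,4): no bracket -> illegal
(5,7): flips 2 -> legal
(6,1): flips 1 -> legal
(6,5): no bracket -> illegal
(6,6): no bracket -> illegal
(6,7): no bracket -> illegal
(7,1): flips 1 -> legal
(7,2): no bracket -> illegal
(7,3): no bracket -> illegal

Answer: (1,4) (2,1) (2,2) (2,3) (3,5) (5,7) (6,1) (7,1)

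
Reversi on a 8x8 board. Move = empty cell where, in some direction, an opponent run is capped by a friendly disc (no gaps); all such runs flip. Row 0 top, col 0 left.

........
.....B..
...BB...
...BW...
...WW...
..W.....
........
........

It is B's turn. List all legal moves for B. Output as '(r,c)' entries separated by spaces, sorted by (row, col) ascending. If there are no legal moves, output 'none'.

(2,5): no bracket -> illegal
(3,2): no bracket -> illegal
(3,5): flips 1 -> legal
(4,1): no bracket -> illegal
(4,2): no bracket -> illegal
(4,5): flips 1 -> legal
(5,1): no bracket -> illegal
(5,3): flips 1 -> legal
(5,4): flips 2 -> legal
(5,5): flips 1 -> legal
(6,1): no bracket -> illegal
(6,2): no bracket -> illegal
(6,3): no bracket -> illegal

Answer: (3,5) (4,5) (5,3) (5,4) (5,5)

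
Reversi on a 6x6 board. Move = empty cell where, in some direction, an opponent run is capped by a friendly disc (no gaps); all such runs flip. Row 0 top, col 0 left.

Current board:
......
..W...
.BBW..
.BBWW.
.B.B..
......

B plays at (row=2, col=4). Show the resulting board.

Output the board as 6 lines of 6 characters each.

Answer: ......
..W...
.BBBB.
.BBWW.
.B.B..
......

Derivation:
Place B at (2,4); scan 8 dirs for brackets.
Dir NW: first cell '.' (not opp) -> no flip
Dir N: first cell '.' (not opp) -> no flip
Dir NE: first cell '.' (not opp) -> no flip
Dir W: opp run (2,3) capped by B -> flip
Dir E: first cell '.' (not opp) -> no flip
Dir SW: opp run (3,3), next='.' -> no flip
Dir S: opp run (3,4), next='.' -> no flip
Dir SE: first cell '.' (not opp) -> no flip
All flips: (2,3)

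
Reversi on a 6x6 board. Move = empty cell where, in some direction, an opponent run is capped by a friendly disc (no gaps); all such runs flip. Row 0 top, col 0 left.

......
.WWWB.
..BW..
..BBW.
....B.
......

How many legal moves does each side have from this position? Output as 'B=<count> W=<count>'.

Answer: B=7 W=9

Derivation:
-- B to move --
(0,0): flips 1 -> legal
(0,1): no bracket -> illegal
(0,2): flips 1 -> legal
(0,3): flips 2 -> legal
(0,4): flips 1 -> legal
(1,0): flips 3 -> legal
(2,0): no bracket -> illegal
(2,1): no bracket -> illegal
(2,4): flips 2 -> legal
(2,5): no bracket -> illegal
(3,5): flips 1 -> legal
(4,3): no bracket -> illegal
(4,5): no bracket -> illegal
B mobility = 7
-- W to move --
(0,3): no bracket -> illegal
(0,4): no bracket -> illegal
(0,5): flips 1 -> legal
(1,5): flips 1 -> legal
(2,1): flips 1 -> legal
(2,4): no bracket -> illegal
(2,5): no bracket -> illegal
(3,1): flips 3 -> legal
(3,5): no bracket -> illegal
(4,1): flips 1 -> legal
(4,2): flips 2 -> legal
(4,3): flips 1 -> legal
(4,5): no bracket -> illegal
(5,3): no bracket -> illegal
(5,4): flips 1 -> legal
(5,5): flips 3 -> legal
W mobility = 9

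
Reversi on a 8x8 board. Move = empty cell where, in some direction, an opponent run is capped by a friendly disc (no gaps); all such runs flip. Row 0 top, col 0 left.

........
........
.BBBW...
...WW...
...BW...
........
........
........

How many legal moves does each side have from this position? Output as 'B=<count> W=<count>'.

Answer: B=3 W=7

Derivation:
-- B to move --
(1,3): no bracket -> illegal
(1,4): no bracket -> illegal
(1,5): no bracket -> illegal
(2,5): flips 2 -> legal
(3,2): no bracket -> illegal
(3,5): no bracket -> illegal
(4,2): no bracket -> illegal
(4,5): flips 2 -> legal
(5,3): no bracket -> illegal
(5,4): no bracket -> illegal
(5,5): flips 2 -> legal
B mobility = 3
-- W to move --
(1,0): no bracket -> illegal
(1,1): flips 1 -> legal
(1,2): flips 1 -> legal
(1,3): flips 1 -> legal
(1,4): no bracket -> illegal
(2,0): flips 3 -> legal
(3,0): no bracket -> illegal
(3,1): no bracket -> illegal
(3,2): no bracket -> illegal
(4,2): flips 1 -> legal
(5,2): flips 1 -> legal
(5,3): flips 1 -> legal
(5,4): no bracket -> illegal
W mobility = 7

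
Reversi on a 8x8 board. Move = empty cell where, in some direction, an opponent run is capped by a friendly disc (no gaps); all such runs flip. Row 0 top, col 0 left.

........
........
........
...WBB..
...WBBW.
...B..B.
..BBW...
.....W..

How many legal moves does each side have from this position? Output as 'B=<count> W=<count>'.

-- B to move --
(2,2): flips 1 -> legal
(2,3): flips 2 -> legal
(2,4): no bracket -> illegal
(3,2): flips 1 -> legal
(3,6): flips 1 -> legal
(3,7): no bracket -> illegal
(4,2): flips 1 -> legal
(4,7): flips 1 -> legal
(5,2): flips 1 -> legal
(5,4): no bracket -> illegal
(5,5): no bracket -> illegal
(5,7): flips 1 -> legal
(6,5): flips 1 -> legal
(6,6): no bracket -> illegal
(7,3): no bracket -> illegal
(7,4): no bracket -> illegal
(7,6): no bracket -> illegal
B mobility = 9
-- W to move --
(2,3): no bracket -> illegal
(2,4): flips 1 -> legal
(2,5): flips 1 -> legal
(2,6): no bracket -> illegal
(3,6): flips 2 -> legal
(4,2): flips 1 -> legal
(4,7): no bracket -> illegal
(5,1): no bracket -> illegal
(5,2): no bracket -> illegal
(5,4): no bracket -> illegal
(5,5): flips 1 -> legal
(5,7): no bracket -> illegal
(6,1): flips 2 -> legal
(6,5): no bracket -> illegal
(6,6): flips 1 -> legal
(6,7): no bracket -> illegal
(7,1): no bracket -> illegal
(7,2): no bracket -> illegal
(7,3): flips 2 -> legal
(7,4): no bracket -> illegal
W mobility = 8

Answer: B=9 W=8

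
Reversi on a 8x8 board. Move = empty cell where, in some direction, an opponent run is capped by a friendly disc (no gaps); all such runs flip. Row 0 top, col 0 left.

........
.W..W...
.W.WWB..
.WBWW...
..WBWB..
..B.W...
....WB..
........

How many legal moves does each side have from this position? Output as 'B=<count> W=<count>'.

Answer: B=10 W=12

Derivation:
-- B to move --
(0,0): no bracket -> illegal
(0,1): no bracket -> illegal
(0,2): no bracket -> illegal
(0,3): flips 1 -> legal
(0,4): no bracket -> illegal
(0,5): flips 2 -> legal
(1,0): flips 1 -> legal
(1,2): flips 2 -> legal
(1,3): flips 2 -> legal
(1,5): no bracket -> illegal
(2,0): no bracket -> illegal
(2,2): flips 2 -> legal
(3,0): flips 1 -> legal
(3,5): flips 2 -> legal
(4,0): no bracket -> illegal
(4,1): flips 1 -> legal
(5,1): no bracket -> illegal
(5,3): no bracket -> illegal
(5,5): no bracket -> illegal
(6,3): flips 2 -> legal
(7,3): no bracket -> illegal
(7,4): no bracket -> illegal
(7,5): no bracket -> illegal
B mobility = 10
-- W to move --
(1,5): no bracket -> illegal
(1,6): flips 1 -> legal
(2,2): flips 1 -> legal
(2,6): flips 1 -> legal
(3,5): no bracket -> illegal
(3,6): flips 2 -> legal
(4,1): flips 1 -> legal
(4,6): flips 1 -> legal
(5,1): no bracket -> illegal
(5,3): flips 1 -> legal
(5,5): no bracket -> illegal
(5,6): flips 1 -> legal
(6,1): flips 2 -> legal
(6,2): flips 1 -> legal
(6,3): no bracket -> illegal
(6,6): flips 1 -> legal
(7,4): no bracket -> illegal
(7,5): no bracket -> illegal
(7,6): flips 1 -> legal
W mobility = 12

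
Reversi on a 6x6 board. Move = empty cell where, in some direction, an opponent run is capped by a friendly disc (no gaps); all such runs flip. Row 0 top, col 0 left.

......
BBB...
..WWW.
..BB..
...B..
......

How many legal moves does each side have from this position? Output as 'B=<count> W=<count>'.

-- B to move --
(1,3): flips 1 -> legal
(1,4): flips 1 -> legal
(1,5): flips 1 -> legal
(2,1): no bracket -> illegal
(2,5): no bracket -> illegal
(3,1): no bracket -> illegal
(3,4): flips 1 -> legal
(3,5): no bracket -> illegal
B mobility = 4
-- W to move --
(0,0): flips 1 -> legal
(0,1): flips 1 -> legal
(0,2): flips 1 -> legal
(0,3): no bracket -> illegal
(1,3): no bracket -> illegal
(2,0): no bracket -> illegal
(2,1): no bracket -> illegal
(3,1): no bracket -> illegal
(3,4): no bracket -> illegal
(4,1): flips 1 -> legal
(4,2): flips 2 -> legal
(4,4): flips 1 -> legal
(5,2): no bracket -> illegal
(5,3): flips 2 -> legal
(5,4): no bracket -> illegal
W mobility = 7

Answer: B=4 W=7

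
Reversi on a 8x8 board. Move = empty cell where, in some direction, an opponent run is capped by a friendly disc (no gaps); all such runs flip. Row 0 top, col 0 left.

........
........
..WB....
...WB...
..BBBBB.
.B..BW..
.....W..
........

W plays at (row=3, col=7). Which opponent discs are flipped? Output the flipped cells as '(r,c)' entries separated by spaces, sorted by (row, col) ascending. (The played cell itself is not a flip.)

Answer: (4,6)

Derivation:
Dir NW: first cell '.' (not opp) -> no flip
Dir N: first cell '.' (not opp) -> no flip
Dir NE: edge -> no flip
Dir W: first cell '.' (not opp) -> no flip
Dir E: edge -> no flip
Dir SW: opp run (4,6) capped by W -> flip
Dir S: first cell '.' (not opp) -> no flip
Dir SE: edge -> no flip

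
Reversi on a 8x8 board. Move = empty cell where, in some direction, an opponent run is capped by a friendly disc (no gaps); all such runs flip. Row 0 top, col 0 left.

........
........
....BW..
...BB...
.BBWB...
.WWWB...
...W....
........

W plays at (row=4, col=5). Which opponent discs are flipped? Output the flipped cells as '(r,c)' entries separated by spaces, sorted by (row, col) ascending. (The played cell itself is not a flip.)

Answer: (4,4) (5,4)

Derivation:
Dir NW: opp run (3,4), next='.' -> no flip
Dir N: first cell '.' (not opp) -> no flip
Dir NE: first cell '.' (not opp) -> no flip
Dir W: opp run (4,4) capped by W -> flip
Dir E: first cell '.' (not opp) -> no flip
Dir SW: opp run (5,4) capped by W -> flip
Dir S: first cell '.' (not opp) -> no flip
Dir SE: first cell '.' (not opp) -> no flip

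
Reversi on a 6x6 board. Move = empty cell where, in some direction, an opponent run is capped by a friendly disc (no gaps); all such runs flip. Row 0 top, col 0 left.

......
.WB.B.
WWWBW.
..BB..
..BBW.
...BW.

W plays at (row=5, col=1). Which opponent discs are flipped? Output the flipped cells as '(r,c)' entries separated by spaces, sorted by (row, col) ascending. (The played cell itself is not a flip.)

Dir NW: first cell '.' (not opp) -> no flip
Dir N: first cell '.' (not opp) -> no flip
Dir NE: opp run (4,2) (3,3) capped by W -> flip
Dir W: first cell '.' (not opp) -> no flip
Dir E: first cell '.' (not opp) -> no flip
Dir SW: edge -> no flip
Dir S: edge -> no flip
Dir SE: edge -> no flip

Answer: (3,3) (4,2)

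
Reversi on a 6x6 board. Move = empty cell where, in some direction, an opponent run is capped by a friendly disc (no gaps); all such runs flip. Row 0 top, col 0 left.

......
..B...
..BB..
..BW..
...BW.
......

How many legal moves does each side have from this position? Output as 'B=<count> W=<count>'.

Answer: B=3 W=5

Derivation:
-- B to move --
(2,4): no bracket -> illegal
(3,4): flips 1 -> legal
(3,5): no bracket -> illegal
(4,2): no bracket -> illegal
(4,5): flips 1 -> legal
(5,3): no bracket -> illegal
(5,4): no bracket -> illegal
(5,5): flips 2 -> legal
B mobility = 3
-- W to move --
(0,1): no bracket -> illegal
(0,2): no bracket -> illegal
(0,3): no bracket -> illegal
(1,1): flips 1 -> legal
(1,3): flips 1 -> legal
(1,4): no bracket -> illegal
(2,1): no bracket -> illegal
(2,4): no bracket -> illegal
(3,1): flips 1 -> legal
(3,4): no bracket -> illegal
(4,1): no bracket -> illegal
(4,2): flips 1 -> legal
(5,2): no bracket -> illegal
(5,3): flips 1 -> legal
(5,4): no bracket -> illegal
W mobility = 5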